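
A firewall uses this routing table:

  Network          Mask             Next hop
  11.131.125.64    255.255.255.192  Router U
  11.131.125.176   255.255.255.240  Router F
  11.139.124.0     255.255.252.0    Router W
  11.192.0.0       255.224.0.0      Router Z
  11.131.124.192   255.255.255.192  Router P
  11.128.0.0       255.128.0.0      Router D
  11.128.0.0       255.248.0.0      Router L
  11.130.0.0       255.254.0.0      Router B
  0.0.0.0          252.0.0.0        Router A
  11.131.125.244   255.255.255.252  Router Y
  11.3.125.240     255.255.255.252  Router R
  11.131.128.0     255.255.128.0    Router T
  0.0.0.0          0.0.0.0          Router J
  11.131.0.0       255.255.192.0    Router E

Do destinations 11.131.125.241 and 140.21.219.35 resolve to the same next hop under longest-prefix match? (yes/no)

11.131.125.241: longest match 11.130.0.0/15 -> Router B
140.21.219.35: longest match 0.0.0.0/0 -> Router J

no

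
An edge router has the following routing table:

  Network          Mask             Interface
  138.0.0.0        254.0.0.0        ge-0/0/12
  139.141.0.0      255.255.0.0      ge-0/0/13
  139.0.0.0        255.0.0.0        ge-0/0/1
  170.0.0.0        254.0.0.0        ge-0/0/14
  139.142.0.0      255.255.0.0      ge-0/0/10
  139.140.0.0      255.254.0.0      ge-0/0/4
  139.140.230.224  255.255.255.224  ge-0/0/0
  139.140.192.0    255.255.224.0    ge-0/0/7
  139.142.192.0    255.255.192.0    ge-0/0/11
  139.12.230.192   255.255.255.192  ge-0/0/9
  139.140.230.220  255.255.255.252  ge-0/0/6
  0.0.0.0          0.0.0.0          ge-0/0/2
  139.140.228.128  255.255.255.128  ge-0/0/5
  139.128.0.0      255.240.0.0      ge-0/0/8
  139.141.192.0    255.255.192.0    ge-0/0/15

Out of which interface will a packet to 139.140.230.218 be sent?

ge-0/0/4

Routes whose prefix contains 139.140.230.218:
  0.0.0.0/0 (default, matches everything) -> ge-0/0/2
  138.0.0.0/7 (138.0.0.0 - 139.255.255.255) -> ge-0/0/12
  139.0.0.0/8 (139.0.0.0 - 139.255.255.255) -> ge-0/0/1
  139.128.0.0/12 (139.128.0.0 - 139.143.255.255) -> ge-0/0/8
  139.140.0.0/15 (139.140.0.0 - 139.141.255.255) -> ge-0/0/4
More-specific entries that do NOT match:
  139.140.230.220/30 (139.140.230.220 - 139.140.230.223) does not contain 139.140.230.218
  139.140.230.224/27 (139.140.230.224 - 139.140.230.255) does not contain 139.140.230.218
  139.12.230.192/26 (139.12.230.192 - 139.12.230.255) does not contain 139.140.230.218
  139.140.228.128/25 (139.140.228.128 - 139.140.228.255) does not contain 139.140.230.218
  139.140.192.0/19 (139.140.192.0 - 139.140.223.255) does not contain 139.140.230.218
  139.142.192.0/18 (139.142.192.0 - 139.142.255.255) does not contain 139.140.230.218
  139.141.192.0/18 (139.141.192.0 - 139.141.255.255) does not contain 139.140.230.218
  139.141.0.0/16 (139.141.0.0 - 139.141.255.255) does not contain 139.140.230.218
  139.142.0.0/16 (139.142.0.0 - 139.142.255.255) does not contain 139.140.230.218
Longest matching prefix is /15 -> interface ge-0/0/4.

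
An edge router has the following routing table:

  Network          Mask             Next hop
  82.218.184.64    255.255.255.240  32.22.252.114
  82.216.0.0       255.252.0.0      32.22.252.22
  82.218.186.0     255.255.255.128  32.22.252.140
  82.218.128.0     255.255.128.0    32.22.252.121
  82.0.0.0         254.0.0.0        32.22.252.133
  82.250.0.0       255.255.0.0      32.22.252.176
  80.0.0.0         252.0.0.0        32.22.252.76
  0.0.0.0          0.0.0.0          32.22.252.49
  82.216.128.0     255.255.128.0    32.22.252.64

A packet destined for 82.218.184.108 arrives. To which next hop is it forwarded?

32.22.252.121

Routes whose prefix contains 82.218.184.108:
  0.0.0.0/0 (default, matches everything) -> 32.22.252.49
  80.0.0.0/6 (80.0.0.0 - 83.255.255.255) -> 32.22.252.76
  82.0.0.0/7 (82.0.0.0 - 83.255.255.255) -> 32.22.252.133
  82.216.0.0/14 (82.216.0.0 - 82.219.255.255) -> 32.22.252.22
  82.218.128.0/17 (82.218.128.0 - 82.218.255.255) -> 32.22.252.121
More-specific entries that do NOT match:
  82.218.184.64/28 (82.218.184.64 - 82.218.184.79) does not contain 82.218.184.108
  82.218.186.0/25 (82.218.186.0 - 82.218.186.127) does not contain 82.218.184.108
Longest matching prefix is /17 -> next hop 32.22.252.121.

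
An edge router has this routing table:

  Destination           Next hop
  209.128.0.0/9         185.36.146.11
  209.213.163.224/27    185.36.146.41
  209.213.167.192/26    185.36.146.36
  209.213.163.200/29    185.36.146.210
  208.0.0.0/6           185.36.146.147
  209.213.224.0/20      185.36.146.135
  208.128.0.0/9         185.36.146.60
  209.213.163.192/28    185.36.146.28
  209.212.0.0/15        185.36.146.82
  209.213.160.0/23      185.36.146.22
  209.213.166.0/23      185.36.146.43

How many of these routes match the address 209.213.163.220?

Prefixes containing 209.213.163.220:
  208.0.0.0/6 (208.0.0.0 - 211.255.255.255)
  209.128.0.0/9 (209.128.0.0 - 209.255.255.255)
  209.212.0.0/15 (209.212.0.0 - 209.213.255.255)
Total matching entries: 3.

3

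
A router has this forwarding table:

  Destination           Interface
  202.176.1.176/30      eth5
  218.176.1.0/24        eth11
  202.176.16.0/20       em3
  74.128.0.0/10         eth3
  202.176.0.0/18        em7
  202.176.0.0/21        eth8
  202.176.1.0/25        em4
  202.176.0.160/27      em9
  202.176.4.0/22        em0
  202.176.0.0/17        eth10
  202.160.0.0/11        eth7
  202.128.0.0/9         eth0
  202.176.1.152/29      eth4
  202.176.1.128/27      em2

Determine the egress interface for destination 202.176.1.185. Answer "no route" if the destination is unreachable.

Routes whose prefix contains 202.176.1.185:
  202.128.0.0/9 (202.128.0.0 - 202.255.255.255) -> eth0
  202.160.0.0/11 (202.160.0.0 - 202.191.255.255) -> eth7
  202.176.0.0/17 (202.176.0.0 - 202.176.127.255) -> eth10
  202.176.0.0/18 (202.176.0.0 - 202.176.63.255) -> em7
  202.176.0.0/21 (202.176.0.0 - 202.176.7.255) -> eth8
More-specific entries that do NOT match:
  202.176.1.176/30 (202.176.1.176 - 202.176.1.179) does not contain 202.176.1.185
  202.176.1.152/29 (202.176.1.152 - 202.176.1.159) does not contain 202.176.1.185
  202.176.0.160/27 (202.176.0.160 - 202.176.0.191) does not contain 202.176.1.185
  202.176.1.128/27 (202.176.1.128 - 202.176.1.159) does not contain 202.176.1.185
  202.176.1.0/25 (202.176.1.0 - 202.176.1.127) does not contain 202.176.1.185
  218.176.1.0/24 (218.176.1.0 - 218.176.1.255) does not contain 202.176.1.185
  202.176.4.0/22 (202.176.4.0 - 202.176.7.255) does not contain 202.176.1.185
Longest matching prefix is /21 -> interface eth8.

eth8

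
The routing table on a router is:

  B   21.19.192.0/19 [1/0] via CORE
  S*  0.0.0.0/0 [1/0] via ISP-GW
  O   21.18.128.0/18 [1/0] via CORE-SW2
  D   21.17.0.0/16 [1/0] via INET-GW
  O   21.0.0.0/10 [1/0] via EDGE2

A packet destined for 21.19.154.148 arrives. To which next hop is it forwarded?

Routes whose prefix contains 21.19.154.148:
  0.0.0.0/0 (default, matches everything) -> ISP-GW
  21.0.0.0/10 (21.0.0.0 - 21.63.255.255) -> EDGE2
More-specific entries that do NOT match:
  21.19.192.0/19 (21.19.192.0 - 21.19.223.255) does not contain 21.19.154.148
  21.18.128.0/18 (21.18.128.0 - 21.18.191.255) does not contain 21.19.154.148
  21.17.0.0/16 (21.17.0.0 - 21.17.255.255) does not contain 21.19.154.148
Longest matching prefix is /10 -> next hop EDGE2.

EDGE2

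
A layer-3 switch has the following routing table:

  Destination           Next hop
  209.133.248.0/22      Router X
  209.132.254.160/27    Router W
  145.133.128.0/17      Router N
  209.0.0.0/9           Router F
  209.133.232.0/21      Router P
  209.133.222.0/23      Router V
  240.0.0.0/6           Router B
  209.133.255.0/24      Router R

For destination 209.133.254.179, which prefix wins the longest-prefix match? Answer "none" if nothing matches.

none

209.133.254.179 is outside every listed prefix and there is no default route.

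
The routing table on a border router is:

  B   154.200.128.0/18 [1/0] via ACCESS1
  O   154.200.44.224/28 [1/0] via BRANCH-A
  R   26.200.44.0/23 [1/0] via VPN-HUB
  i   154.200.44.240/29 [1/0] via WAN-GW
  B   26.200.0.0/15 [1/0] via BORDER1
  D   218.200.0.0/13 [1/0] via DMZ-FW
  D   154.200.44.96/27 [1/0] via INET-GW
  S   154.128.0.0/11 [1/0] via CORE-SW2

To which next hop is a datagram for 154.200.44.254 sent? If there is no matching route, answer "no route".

no route

No entry's prefix contains 154.200.44.254; there is no default route.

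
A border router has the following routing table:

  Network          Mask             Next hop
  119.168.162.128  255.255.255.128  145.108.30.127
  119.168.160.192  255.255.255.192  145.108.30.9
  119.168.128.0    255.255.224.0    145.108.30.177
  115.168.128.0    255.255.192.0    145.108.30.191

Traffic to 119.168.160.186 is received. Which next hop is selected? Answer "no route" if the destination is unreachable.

no route

No entry's prefix contains 119.168.160.186; there is no default route.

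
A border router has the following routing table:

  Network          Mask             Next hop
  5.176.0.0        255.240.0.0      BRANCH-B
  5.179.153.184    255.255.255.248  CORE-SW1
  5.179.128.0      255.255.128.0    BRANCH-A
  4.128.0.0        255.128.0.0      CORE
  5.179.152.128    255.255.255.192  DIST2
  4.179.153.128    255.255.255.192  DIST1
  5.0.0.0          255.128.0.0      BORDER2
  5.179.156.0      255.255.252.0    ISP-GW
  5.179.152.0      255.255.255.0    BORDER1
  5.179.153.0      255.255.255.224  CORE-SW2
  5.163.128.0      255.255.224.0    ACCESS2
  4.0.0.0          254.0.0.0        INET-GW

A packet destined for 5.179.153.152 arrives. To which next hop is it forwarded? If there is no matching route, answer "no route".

Routes whose prefix contains 5.179.153.152:
  4.0.0.0/7 (4.0.0.0 - 5.255.255.255) -> INET-GW
  5.176.0.0/12 (5.176.0.0 - 5.191.255.255) -> BRANCH-B
  5.179.128.0/17 (5.179.128.0 - 5.179.255.255) -> BRANCH-A
More-specific entries that do NOT match:
  5.179.153.184/29 (5.179.153.184 - 5.179.153.191) does not contain 5.179.153.152
  5.179.153.0/27 (5.179.153.0 - 5.179.153.31) does not contain 5.179.153.152
  5.179.152.128/26 (5.179.152.128 - 5.179.152.191) does not contain 5.179.153.152
  4.179.153.128/26 (4.179.153.128 - 4.179.153.191) does not contain 5.179.153.152
  5.179.152.0/24 (5.179.152.0 - 5.179.152.255) does not contain 5.179.153.152
  5.179.156.0/22 (5.179.156.0 - 5.179.159.255) does not contain 5.179.153.152
  5.163.128.0/19 (5.163.128.0 - 5.163.159.255) does not contain 5.179.153.152
Longest matching prefix is /17 -> next hop BRANCH-A.

BRANCH-A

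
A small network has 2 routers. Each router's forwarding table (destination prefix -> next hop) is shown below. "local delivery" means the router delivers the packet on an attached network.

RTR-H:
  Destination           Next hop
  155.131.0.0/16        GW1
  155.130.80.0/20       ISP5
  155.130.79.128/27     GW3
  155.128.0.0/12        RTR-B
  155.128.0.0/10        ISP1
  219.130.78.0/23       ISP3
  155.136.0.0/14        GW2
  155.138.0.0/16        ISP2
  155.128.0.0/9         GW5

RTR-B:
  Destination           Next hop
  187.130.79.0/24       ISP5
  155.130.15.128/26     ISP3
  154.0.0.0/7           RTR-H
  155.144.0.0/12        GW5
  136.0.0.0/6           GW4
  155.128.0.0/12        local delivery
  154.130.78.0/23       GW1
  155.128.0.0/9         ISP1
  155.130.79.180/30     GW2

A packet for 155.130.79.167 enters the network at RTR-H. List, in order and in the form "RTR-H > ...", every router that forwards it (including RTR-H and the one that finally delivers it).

RTR-H > RTR-B

At RTR-H: longest match for 155.130.79.167 is 155.128.0.0/12 -> RTR-B
At RTR-B: longest match for 155.130.79.167 is 155.128.0.0/12 -> local delivery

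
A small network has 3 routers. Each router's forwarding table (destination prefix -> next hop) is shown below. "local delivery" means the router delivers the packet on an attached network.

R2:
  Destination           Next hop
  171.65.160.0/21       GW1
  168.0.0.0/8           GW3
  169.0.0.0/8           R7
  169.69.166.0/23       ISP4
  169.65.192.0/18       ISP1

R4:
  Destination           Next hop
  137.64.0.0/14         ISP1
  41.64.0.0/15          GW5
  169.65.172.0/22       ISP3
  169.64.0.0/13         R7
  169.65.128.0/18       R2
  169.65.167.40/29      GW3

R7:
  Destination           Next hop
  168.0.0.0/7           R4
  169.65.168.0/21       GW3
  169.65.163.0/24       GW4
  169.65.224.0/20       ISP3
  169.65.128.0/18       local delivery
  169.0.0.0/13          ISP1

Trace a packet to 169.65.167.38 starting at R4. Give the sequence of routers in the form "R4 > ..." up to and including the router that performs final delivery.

R4 > R2 > R7

At R4: longest match for 169.65.167.38 is 169.65.128.0/18 -> R2
At R2: longest match for 169.65.167.38 is 169.0.0.0/8 -> R7
At R7: longest match for 169.65.167.38 is 169.65.128.0/18 -> local delivery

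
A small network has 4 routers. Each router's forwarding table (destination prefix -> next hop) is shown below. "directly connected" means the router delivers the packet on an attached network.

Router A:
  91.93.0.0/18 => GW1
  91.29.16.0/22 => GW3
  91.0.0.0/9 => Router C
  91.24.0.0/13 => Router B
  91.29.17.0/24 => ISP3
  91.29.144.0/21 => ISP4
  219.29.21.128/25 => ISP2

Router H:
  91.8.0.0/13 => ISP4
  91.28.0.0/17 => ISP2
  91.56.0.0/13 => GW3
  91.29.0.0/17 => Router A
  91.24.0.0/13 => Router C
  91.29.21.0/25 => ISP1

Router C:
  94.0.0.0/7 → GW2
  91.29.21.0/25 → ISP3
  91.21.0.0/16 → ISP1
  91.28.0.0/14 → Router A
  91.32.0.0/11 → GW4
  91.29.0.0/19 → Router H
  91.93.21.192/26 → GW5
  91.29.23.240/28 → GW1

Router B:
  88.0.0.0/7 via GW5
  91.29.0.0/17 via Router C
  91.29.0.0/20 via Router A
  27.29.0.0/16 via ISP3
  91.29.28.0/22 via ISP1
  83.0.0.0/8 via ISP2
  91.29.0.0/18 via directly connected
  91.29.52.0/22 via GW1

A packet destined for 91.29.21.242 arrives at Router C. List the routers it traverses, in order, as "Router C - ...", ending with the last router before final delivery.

Router C - Router H - Router A - Router B

At Router C: longest match for 91.29.21.242 is 91.29.0.0/19 -> Router H
At Router H: longest match for 91.29.21.242 is 91.29.0.0/17 -> Router A
At Router A: longest match for 91.29.21.242 is 91.24.0.0/13 -> Router B
At Router B: longest match for 91.29.21.242 is 91.29.0.0/18 -> directly connected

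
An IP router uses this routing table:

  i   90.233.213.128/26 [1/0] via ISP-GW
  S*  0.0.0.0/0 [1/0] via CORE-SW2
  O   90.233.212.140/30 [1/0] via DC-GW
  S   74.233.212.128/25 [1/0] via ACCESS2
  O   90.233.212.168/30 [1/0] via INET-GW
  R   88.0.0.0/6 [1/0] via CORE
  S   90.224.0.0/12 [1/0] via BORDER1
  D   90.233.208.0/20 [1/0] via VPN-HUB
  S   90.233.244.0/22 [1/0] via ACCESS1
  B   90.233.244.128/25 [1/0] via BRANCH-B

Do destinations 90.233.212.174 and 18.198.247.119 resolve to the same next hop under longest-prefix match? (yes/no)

90.233.212.174: longest match 90.233.208.0/20 -> VPN-HUB
18.198.247.119: longest match 0.0.0.0/0 -> CORE-SW2

no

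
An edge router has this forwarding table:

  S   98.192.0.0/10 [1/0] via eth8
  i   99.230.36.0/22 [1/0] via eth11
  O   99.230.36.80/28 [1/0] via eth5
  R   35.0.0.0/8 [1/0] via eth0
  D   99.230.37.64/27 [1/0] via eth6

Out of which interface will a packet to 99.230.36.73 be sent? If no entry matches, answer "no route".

eth11

Routes whose prefix contains 99.230.36.73:
  99.230.36.0/22 (99.230.36.0 - 99.230.39.255) -> eth11
More-specific entries that do NOT match:
  99.230.36.80/28 (99.230.36.80 - 99.230.36.95) does not contain 99.230.36.73
  99.230.37.64/27 (99.230.37.64 - 99.230.37.95) does not contain 99.230.36.73
Longest matching prefix is /22 -> interface eth11.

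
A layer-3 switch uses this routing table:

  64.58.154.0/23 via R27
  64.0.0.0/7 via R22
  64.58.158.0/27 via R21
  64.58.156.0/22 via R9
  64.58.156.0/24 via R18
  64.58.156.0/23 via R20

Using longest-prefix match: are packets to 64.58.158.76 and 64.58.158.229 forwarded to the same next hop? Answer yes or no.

64.58.158.76: longest match 64.58.156.0/22 -> R9
64.58.158.229: longest match 64.58.156.0/22 -> R9

yes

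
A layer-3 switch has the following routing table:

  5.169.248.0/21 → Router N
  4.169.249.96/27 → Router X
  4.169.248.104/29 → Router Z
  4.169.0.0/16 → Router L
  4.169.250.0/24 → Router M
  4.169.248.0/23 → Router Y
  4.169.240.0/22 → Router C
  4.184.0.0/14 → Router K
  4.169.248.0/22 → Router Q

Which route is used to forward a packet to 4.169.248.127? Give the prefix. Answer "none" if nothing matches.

Entries matching 4.169.248.127:
  4.169.0.0/16 (4.169.0.0 - 4.169.255.255)
  4.169.248.0/22 (4.169.248.0 - 4.169.251.255)
  4.169.248.0/23 (4.169.248.0 - 4.169.249.255)
Most specific is 4.169.248.0/23.

4.169.248.0/23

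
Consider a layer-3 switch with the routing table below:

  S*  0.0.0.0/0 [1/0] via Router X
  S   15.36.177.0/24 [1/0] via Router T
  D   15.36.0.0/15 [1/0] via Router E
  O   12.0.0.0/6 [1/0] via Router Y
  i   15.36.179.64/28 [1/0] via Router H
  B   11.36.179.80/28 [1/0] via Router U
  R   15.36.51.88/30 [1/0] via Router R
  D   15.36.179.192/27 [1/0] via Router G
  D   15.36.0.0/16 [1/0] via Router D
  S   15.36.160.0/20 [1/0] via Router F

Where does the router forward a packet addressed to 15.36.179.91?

Router D

Routes whose prefix contains 15.36.179.91:
  0.0.0.0/0 (default, matches everything) -> Router X
  12.0.0.0/6 (12.0.0.0 - 15.255.255.255) -> Router Y
  15.36.0.0/15 (15.36.0.0 - 15.37.255.255) -> Router E
  15.36.0.0/16 (15.36.0.0 - 15.36.255.255) -> Router D
More-specific entries that do NOT match:
  15.36.51.88/30 (15.36.51.88 - 15.36.51.91) does not contain 15.36.179.91
  15.36.179.64/28 (15.36.179.64 - 15.36.179.79) does not contain 15.36.179.91
  11.36.179.80/28 (11.36.179.80 - 11.36.179.95) does not contain 15.36.179.91
  15.36.179.192/27 (15.36.179.192 - 15.36.179.223) does not contain 15.36.179.91
  15.36.177.0/24 (15.36.177.0 - 15.36.177.255) does not contain 15.36.179.91
  15.36.160.0/20 (15.36.160.0 - 15.36.175.255) does not contain 15.36.179.91
Longest matching prefix is /16 -> next hop Router D.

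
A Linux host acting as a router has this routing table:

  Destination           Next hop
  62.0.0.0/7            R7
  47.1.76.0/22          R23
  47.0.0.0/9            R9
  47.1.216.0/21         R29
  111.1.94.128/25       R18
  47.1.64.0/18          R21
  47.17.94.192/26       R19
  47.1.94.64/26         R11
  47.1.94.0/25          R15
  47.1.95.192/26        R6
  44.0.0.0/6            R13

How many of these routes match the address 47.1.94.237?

3

Prefixes containing 47.1.94.237:
  44.0.0.0/6 (44.0.0.0 - 47.255.255.255)
  47.0.0.0/9 (47.0.0.0 - 47.127.255.255)
  47.1.64.0/18 (47.1.64.0 - 47.1.127.255)
Total matching entries: 3.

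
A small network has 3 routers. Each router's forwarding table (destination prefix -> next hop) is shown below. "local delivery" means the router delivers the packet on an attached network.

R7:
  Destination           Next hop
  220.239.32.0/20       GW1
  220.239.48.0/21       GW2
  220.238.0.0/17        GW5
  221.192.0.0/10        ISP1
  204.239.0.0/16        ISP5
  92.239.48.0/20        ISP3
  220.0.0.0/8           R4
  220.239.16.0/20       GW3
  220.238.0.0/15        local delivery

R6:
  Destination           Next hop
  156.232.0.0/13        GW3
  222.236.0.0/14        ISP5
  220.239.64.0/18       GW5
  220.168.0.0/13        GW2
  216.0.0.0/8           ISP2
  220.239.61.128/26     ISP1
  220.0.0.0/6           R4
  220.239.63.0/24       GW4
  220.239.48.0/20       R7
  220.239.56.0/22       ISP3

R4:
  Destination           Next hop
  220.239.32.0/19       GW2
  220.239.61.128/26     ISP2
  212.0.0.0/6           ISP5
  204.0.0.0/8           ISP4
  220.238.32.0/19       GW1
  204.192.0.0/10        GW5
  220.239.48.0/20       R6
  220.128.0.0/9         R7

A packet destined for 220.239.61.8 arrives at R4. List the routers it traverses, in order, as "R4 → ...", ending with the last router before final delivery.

At R4: longest match for 220.239.61.8 is 220.239.48.0/20 -> R6
At R6: longest match for 220.239.61.8 is 220.239.48.0/20 -> R7
At R7: longest match for 220.239.61.8 is 220.238.0.0/15 -> local delivery

R4 → R6 → R7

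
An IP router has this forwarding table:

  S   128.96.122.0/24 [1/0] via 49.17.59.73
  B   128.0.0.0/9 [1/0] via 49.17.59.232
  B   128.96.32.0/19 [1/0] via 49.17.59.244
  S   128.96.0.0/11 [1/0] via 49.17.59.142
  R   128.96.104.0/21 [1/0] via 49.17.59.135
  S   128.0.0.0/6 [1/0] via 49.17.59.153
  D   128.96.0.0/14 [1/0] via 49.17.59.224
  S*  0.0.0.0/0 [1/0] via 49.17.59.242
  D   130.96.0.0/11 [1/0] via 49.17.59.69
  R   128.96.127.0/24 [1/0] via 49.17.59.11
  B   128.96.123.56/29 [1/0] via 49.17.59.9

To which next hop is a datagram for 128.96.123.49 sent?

49.17.59.224

Routes whose prefix contains 128.96.123.49:
  0.0.0.0/0 (default, matches everything) -> 49.17.59.242
  128.0.0.0/6 (128.0.0.0 - 131.255.255.255) -> 49.17.59.153
  128.0.0.0/9 (128.0.0.0 - 128.127.255.255) -> 49.17.59.232
  128.96.0.0/11 (128.96.0.0 - 128.127.255.255) -> 49.17.59.142
  128.96.0.0/14 (128.96.0.0 - 128.99.255.255) -> 49.17.59.224
More-specific entries that do NOT match:
  128.96.123.56/29 (128.96.123.56 - 128.96.123.63) does not contain 128.96.123.49
  128.96.122.0/24 (128.96.122.0 - 128.96.122.255) does not contain 128.96.123.49
  128.96.127.0/24 (128.96.127.0 - 128.96.127.255) does not contain 128.96.123.49
  128.96.104.0/21 (128.96.104.0 - 128.96.111.255) does not contain 128.96.123.49
  128.96.32.0/19 (128.96.32.0 - 128.96.63.255) does not contain 128.96.123.49
Longest matching prefix is /14 -> next hop 49.17.59.224.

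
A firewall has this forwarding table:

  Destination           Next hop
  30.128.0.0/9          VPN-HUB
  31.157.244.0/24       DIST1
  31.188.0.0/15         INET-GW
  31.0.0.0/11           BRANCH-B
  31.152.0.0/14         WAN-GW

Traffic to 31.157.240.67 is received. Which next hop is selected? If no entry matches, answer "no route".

No entry's prefix contains 31.157.240.67; there is no default route.

no route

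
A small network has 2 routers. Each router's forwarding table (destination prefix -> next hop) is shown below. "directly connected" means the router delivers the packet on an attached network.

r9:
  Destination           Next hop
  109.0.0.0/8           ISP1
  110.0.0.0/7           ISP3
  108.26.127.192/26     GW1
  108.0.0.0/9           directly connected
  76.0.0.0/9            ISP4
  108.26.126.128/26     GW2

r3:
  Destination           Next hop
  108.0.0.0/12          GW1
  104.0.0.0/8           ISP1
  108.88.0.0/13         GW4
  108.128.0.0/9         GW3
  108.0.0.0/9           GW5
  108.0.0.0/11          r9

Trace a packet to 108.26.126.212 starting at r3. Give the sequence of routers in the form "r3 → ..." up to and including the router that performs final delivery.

At r3: longest match for 108.26.126.212 is 108.0.0.0/11 -> r9
At r9: longest match for 108.26.126.212 is 108.0.0.0/9 -> directly connected

r3 → r9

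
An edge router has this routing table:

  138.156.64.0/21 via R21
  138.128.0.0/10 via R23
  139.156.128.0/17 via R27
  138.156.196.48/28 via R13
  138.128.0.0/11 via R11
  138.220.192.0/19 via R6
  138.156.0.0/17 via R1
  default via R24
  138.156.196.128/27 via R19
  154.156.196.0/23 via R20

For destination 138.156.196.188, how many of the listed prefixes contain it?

Prefixes containing 138.156.196.188:
  0.0.0.0/0 (default, matches everything)
  138.128.0.0/10 (138.128.0.0 - 138.191.255.255)
  138.128.0.0/11 (138.128.0.0 - 138.159.255.255)
Total matching entries: 3.

3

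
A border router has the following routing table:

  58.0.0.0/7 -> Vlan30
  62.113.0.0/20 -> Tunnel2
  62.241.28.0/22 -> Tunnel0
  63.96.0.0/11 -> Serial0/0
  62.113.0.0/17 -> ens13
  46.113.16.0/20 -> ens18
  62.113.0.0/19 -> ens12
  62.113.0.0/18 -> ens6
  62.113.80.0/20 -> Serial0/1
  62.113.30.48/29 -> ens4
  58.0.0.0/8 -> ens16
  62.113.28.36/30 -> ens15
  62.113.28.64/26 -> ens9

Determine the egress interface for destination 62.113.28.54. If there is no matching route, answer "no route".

Routes whose prefix contains 62.113.28.54:
  62.113.0.0/17 (62.113.0.0 - 62.113.127.255) -> ens13
  62.113.0.0/18 (62.113.0.0 - 62.113.63.255) -> ens6
  62.113.0.0/19 (62.113.0.0 - 62.113.31.255) -> ens12
More-specific entries that do NOT match:
  62.113.28.36/30 (62.113.28.36 - 62.113.28.39) does not contain 62.113.28.54
  62.113.30.48/29 (62.113.30.48 - 62.113.30.55) does not contain 62.113.28.54
  62.113.28.64/26 (62.113.28.64 - 62.113.28.127) does not contain 62.113.28.54
  62.241.28.0/22 (62.241.28.0 - 62.241.31.255) does not contain 62.113.28.54
  62.113.0.0/20 (62.113.0.0 - 62.113.15.255) does not contain 62.113.28.54
  46.113.16.0/20 (46.113.16.0 - 46.113.31.255) does not contain 62.113.28.54
  62.113.80.0/20 (62.113.80.0 - 62.113.95.255) does not contain 62.113.28.54
Longest matching prefix is /19 -> interface ens12.

ens12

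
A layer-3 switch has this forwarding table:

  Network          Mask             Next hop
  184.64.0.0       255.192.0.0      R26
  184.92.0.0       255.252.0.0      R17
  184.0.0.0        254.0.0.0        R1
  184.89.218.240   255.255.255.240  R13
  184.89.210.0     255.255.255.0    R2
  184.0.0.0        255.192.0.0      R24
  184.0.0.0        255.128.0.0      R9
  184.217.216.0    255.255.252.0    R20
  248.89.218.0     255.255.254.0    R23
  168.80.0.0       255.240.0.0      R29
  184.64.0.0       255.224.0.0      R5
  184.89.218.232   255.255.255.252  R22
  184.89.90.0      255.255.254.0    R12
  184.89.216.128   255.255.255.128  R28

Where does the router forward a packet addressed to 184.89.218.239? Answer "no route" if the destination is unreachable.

Routes whose prefix contains 184.89.218.239:
  184.0.0.0/7 (184.0.0.0 - 185.255.255.255) -> R1
  184.0.0.0/9 (184.0.0.0 - 184.127.255.255) -> R9
  184.64.0.0/10 (184.64.0.0 - 184.127.255.255) -> R26
  184.64.0.0/11 (184.64.0.0 - 184.95.255.255) -> R5
More-specific entries that do NOT match:
  184.89.218.232/30 (184.89.218.232 - 184.89.218.235) does not contain 184.89.218.239
  184.89.218.240/28 (184.89.218.240 - 184.89.218.255) does not contain 184.89.218.239
  184.89.216.128/25 (184.89.216.128 - 184.89.216.255) does not contain 184.89.218.239
  184.89.210.0/24 (184.89.210.0 - 184.89.210.255) does not contain 184.89.218.239
  248.89.218.0/23 (248.89.218.0 - 248.89.219.255) does not contain 184.89.218.239
  184.89.90.0/23 (184.89.90.0 - 184.89.91.255) does not contain 184.89.218.239
  184.217.216.0/22 (184.217.216.0 - 184.217.219.255) does not contain 184.89.218.239
  184.92.0.0/14 (184.92.0.0 - 184.95.255.255) does not contain 184.89.218.239
  168.80.0.0/12 (168.80.0.0 - 168.95.255.255) does not contain 184.89.218.239
Longest matching prefix is /11 -> next hop R5.

R5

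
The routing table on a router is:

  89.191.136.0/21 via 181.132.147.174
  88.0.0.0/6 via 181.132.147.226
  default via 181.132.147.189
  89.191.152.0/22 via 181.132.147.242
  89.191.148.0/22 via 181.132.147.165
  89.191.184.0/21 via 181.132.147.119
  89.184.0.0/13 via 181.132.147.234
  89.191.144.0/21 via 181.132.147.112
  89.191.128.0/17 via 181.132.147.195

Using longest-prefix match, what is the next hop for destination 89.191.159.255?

Routes whose prefix contains 89.191.159.255:
  0.0.0.0/0 (default, matches everything) -> 181.132.147.189
  88.0.0.0/6 (88.0.0.0 - 91.255.255.255) -> 181.132.147.226
  89.184.0.0/13 (89.184.0.0 - 89.191.255.255) -> 181.132.147.234
  89.191.128.0/17 (89.191.128.0 - 89.191.255.255) -> 181.132.147.195
More-specific entries that do NOT match:
  89.191.152.0/22 (89.191.152.0 - 89.191.155.255) does not contain 89.191.159.255
  89.191.148.0/22 (89.191.148.0 - 89.191.151.255) does not contain 89.191.159.255
  89.191.136.0/21 (89.191.136.0 - 89.191.143.255) does not contain 89.191.159.255
  89.191.184.0/21 (89.191.184.0 - 89.191.191.255) does not contain 89.191.159.255
  89.191.144.0/21 (89.191.144.0 - 89.191.151.255) does not contain 89.191.159.255
Longest matching prefix is /17 -> next hop 181.132.147.195.

181.132.147.195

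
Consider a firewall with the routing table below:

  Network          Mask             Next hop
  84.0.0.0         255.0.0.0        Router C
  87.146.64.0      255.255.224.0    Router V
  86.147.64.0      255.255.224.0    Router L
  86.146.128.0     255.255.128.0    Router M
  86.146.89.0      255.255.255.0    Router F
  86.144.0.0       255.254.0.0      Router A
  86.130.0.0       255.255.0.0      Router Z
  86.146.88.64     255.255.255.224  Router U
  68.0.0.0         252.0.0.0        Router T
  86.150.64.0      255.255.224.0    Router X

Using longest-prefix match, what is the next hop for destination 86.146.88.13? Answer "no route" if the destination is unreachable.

No entry's prefix contains 86.146.88.13; there is no default route.

no route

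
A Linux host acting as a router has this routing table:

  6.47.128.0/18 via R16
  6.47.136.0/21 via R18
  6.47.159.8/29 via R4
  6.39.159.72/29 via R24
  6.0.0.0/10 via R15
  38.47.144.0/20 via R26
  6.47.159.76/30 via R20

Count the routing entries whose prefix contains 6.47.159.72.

2

Prefixes containing 6.47.159.72:
  6.0.0.0/10 (6.0.0.0 - 6.63.255.255)
  6.47.128.0/18 (6.47.128.0 - 6.47.191.255)
Total matching entries: 2.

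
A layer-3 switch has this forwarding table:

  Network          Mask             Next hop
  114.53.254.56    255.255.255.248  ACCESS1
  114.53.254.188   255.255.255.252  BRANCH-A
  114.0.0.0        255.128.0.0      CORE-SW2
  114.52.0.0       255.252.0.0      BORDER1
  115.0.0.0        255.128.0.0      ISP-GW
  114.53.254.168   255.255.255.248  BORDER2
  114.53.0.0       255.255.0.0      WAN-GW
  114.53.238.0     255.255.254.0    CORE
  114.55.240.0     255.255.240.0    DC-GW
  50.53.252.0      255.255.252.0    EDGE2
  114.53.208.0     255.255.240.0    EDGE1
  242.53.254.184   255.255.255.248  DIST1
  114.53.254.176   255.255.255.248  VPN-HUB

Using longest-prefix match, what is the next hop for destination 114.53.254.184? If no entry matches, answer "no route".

Routes whose prefix contains 114.53.254.184:
  114.0.0.0/9 (114.0.0.0 - 114.127.255.255) -> CORE-SW2
  114.52.0.0/14 (114.52.0.0 - 114.55.255.255) -> BORDER1
  114.53.0.0/16 (114.53.0.0 - 114.53.255.255) -> WAN-GW
More-specific entries that do NOT match:
  114.53.254.188/30 (114.53.254.188 - 114.53.254.191) does not contain 114.53.254.184
  114.53.254.56/29 (114.53.254.56 - 114.53.254.63) does not contain 114.53.254.184
  114.53.254.168/29 (114.53.254.168 - 114.53.254.175) does not contain 114.53.254.184
  242.53.254.184/29 (242.53.254.184 - 242.53.254.191) does not contain 114.53.254.184
  114.53.254.176/29 (114.53.254.176 - 114.53.254.183) does not contain 114.53.254.184
  114.53.238.0/23 (114.53.238.0 - 114.53.239.255) does not contain 114.53.254.184
  50.53.252.0/22 (50.53.252.0 - 50.53.255.255) does not contain 114.53.254.184
  114.55.240.0/20 (114.55.240.0 - 114.55.255.255) does not contain 114.53.254.184
  114.53.208.0/20 (114.53.208.0 - 114.53.223.255) does not contain 114.53.254.184
Longest matching prefix is /16 -> next hop WAN-GW.

WAN-GW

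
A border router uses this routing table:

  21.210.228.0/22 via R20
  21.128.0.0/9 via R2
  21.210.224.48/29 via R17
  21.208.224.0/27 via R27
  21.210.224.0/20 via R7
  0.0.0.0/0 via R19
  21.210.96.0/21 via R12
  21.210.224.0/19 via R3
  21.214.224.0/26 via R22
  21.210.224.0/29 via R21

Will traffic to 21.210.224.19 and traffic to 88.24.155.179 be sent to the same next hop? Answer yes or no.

21.210.224.19: longest match 21.210.224.0/20 -> R7
88.24.155.179: longest match 0.0.0.0/0 -> R19

no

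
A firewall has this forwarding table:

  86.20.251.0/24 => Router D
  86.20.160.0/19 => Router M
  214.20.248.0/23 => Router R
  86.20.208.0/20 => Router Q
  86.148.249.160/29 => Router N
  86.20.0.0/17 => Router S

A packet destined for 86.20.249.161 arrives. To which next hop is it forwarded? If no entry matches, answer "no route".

no route

No entry's prefix contains 86.20.249.161; there is no default route.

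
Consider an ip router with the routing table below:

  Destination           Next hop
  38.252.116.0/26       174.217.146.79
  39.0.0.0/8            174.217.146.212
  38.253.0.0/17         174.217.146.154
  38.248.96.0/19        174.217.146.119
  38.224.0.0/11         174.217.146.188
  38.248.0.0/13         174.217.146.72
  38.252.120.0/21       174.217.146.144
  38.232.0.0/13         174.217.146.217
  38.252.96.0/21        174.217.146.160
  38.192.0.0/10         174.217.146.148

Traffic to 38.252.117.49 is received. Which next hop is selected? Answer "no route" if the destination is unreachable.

Routes whose prefix contains 38.252.117.49:
  38.192.0.0/10 (38.192.0.0 - 38.255.255.255) -> 174.217.146.148
  38.224.0.0/11 (38.224.0.0 - 38.255.255.255) -> 174.217.146.188
  38.248.0.0/13 (38.248.0.0 - 38.255.255.255) -> 174.217.146.72
More-specific entries that do NOT match:
  38.252.116.0/26 (38.252.116.0 - 38.252.116.63) does not contain 38.252.117.49
  38.252.120.0/21 (38.252.120.0 - 38.252.127.255) does not contain 38.252.117.49
  38.252.96.0/21 (38.252.96.0 - 38.252.103.255) does not contain 38.252.117.49
  38.248.96.0/19 (38.248.96.0 - 38.248.127.255) does not contain 38.252.117.49
  38.253.0.0/17 (38.253.0.0 - 38.253.127.255) does not contain 38.252.117.49
Longest matching prefix is /13 -> next hop 174.217.146.72.

174.217.146.72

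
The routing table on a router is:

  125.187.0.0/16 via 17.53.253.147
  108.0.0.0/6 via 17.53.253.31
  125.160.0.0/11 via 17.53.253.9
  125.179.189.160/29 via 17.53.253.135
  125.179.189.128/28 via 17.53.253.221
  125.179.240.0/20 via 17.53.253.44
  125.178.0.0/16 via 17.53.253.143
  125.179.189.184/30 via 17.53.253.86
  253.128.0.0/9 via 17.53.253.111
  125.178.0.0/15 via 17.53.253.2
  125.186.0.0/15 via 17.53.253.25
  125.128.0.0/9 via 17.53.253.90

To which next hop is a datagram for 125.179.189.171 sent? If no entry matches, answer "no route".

Routes whose prefix contains 125.179.189.171:
  125.128.0.0/9 (125.128.0.0 - 125.255.255.255) -> 17.53.253.90
  125.160.0.0/11 (125.160.0.0 - 125.191.255.255) -> 17.53.253.9
  125.178.0.0/15 (125.178.0.0 - 125.179.255.255) -> 17.53.253.2
More-specific entries that do NOT match:
  125.179.189.184/30 (125.179.189.184 - 125.179.189.187) does not contain 125.179.189.171
  125.179.189.160/29 (125.179.189.160 - 125.179.189.167) does not contain 125.179.189.171
  125.179.189.128/28 (125.179.189.128 - 125.179.189.143) does not contain 125.179.189.171
  125.179.240.0/20 (125.179.240.0 - 125.179.255.255) does not contain 125.179.189.171
  125.187.0.0/16 (125.187.0.0 - 125.187.255.255) does not contain 125.179.189.171
  125.178.0.0/16 (125.178.0.0 - 125.178.255.255) does not contain 125.179.189.171
Longest matching prefix is /15 -> next hop 17.53.253.2.

17.53.253.2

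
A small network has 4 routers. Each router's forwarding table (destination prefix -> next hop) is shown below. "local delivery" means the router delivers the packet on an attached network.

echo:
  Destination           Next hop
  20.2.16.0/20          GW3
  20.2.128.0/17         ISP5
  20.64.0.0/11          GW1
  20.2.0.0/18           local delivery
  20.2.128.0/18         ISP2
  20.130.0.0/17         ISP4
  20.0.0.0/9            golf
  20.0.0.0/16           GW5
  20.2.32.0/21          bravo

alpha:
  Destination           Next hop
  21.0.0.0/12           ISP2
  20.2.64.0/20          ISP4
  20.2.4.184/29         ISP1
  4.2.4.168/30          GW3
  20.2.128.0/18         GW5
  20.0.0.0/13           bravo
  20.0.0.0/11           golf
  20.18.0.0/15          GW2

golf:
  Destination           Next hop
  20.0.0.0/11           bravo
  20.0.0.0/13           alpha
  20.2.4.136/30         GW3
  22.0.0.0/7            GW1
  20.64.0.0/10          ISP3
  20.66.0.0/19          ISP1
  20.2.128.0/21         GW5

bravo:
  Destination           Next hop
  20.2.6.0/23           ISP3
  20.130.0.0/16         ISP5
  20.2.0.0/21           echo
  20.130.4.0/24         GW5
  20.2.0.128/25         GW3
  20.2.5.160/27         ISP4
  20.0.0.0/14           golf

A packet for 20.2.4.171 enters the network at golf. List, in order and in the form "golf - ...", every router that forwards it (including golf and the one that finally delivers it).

golf - alpha - bravo - echo

At golf: longest match for 20.2.4.171 is 20.0.0.0/13 -> alpha
At alpha: longest match for 20.2.4.171 is 20.0.0.0/13 -> bravo
At bravo: longest match for 20.2.4.171 is 20.2.0.0/21 -> echo
At echo: longest match for 20.2.4.171 is 20.2.0.0/18 -> local delivery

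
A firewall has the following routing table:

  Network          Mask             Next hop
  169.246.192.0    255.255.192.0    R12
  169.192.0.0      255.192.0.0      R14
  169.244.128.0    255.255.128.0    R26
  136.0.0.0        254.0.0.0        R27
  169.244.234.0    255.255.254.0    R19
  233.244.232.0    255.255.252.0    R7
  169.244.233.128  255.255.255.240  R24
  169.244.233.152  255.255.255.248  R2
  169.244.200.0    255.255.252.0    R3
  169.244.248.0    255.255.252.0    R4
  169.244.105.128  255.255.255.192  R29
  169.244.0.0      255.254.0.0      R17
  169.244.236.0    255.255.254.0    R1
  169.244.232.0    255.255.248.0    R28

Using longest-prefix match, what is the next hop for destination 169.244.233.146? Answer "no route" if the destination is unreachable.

Routes whose prefix contains 169.244.233.146:
  169.192.0.0/10 (169.192.0.0 - 169.255.255.255) -> R14
  169.244.0.0/15 (169.244.0.0 - 169.245.255.255) -> R17
  169.244.128.0/17 (169.244.128.0 - 169.244.255.255) -> R26
  169.244.232.0/21 (169.244.232.0 - 169.244.239.255) -> R28
More-specific entries that do NOT match:
  169.244.233.152/29 (169.244.233.152 - 169.244.233.159) does not contain 169.244.233.146
  169.244.233.128/28 (169.244.233.128 - 169.244.233.143) does not contain 169.244.233.146
  169.244.105.128/26 (169.244.105.128 - 169.244.105.191) does not contain 169.244.233.146
  169.244.234.0/23 (169.244.234.0 - 169.244.235.255) does not contain 169.244.233.146
  169.244.236.0/23 (169.244.236.0 - 169.244.237.255) does not contain 169.244.233.146
  233.244.232.0/22 (233.244.232.0 - 233.244.235.255) does not contain 169.244.233.146
  169.244.200.0/22 (169.244.200.0 - 169.244.203.255) does not contain 169.244.233.146
  169.244.248.0/22 (169.244.248.0 - 169.244.251.255) does not contain 169.244.233.146
Longest matching prefix is /21 -> next hop R28.

R28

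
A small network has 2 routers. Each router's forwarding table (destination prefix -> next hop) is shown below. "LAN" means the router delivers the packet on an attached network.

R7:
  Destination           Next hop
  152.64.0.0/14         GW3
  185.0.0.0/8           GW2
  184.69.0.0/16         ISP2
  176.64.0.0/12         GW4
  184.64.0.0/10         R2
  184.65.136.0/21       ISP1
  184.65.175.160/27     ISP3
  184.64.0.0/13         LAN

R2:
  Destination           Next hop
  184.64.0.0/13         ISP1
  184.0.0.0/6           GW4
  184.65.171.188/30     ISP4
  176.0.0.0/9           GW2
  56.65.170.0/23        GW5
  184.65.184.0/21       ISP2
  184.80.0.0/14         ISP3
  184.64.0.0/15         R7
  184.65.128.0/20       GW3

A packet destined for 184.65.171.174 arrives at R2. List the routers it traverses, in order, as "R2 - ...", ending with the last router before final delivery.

At R2: longest match for 184.65.171.174 is 184.64.0.0/15 -> R7
At R7: longest match for 184.65.171.174 is 184.64.0.0/13 -> LAN

R2 - R7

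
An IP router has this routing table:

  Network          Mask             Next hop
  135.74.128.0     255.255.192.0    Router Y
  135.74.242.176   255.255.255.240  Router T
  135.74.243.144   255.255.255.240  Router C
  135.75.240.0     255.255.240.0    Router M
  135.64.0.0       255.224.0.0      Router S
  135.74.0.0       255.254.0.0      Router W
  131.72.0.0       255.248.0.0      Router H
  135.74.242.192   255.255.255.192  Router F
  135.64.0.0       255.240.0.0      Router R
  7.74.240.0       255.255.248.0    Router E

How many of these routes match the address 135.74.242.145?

Prefixes containing 135.74.242.145:
  135.64.0.0/11 (135.64.0.0 - 135.95.255.255)
  135.64.0.0/12 (135.64.0.0 - 135.79.255.255)
  135.74.0.0/15 (135.74.0.0 - 135.75.255.255)
Total matching entries: 3.

3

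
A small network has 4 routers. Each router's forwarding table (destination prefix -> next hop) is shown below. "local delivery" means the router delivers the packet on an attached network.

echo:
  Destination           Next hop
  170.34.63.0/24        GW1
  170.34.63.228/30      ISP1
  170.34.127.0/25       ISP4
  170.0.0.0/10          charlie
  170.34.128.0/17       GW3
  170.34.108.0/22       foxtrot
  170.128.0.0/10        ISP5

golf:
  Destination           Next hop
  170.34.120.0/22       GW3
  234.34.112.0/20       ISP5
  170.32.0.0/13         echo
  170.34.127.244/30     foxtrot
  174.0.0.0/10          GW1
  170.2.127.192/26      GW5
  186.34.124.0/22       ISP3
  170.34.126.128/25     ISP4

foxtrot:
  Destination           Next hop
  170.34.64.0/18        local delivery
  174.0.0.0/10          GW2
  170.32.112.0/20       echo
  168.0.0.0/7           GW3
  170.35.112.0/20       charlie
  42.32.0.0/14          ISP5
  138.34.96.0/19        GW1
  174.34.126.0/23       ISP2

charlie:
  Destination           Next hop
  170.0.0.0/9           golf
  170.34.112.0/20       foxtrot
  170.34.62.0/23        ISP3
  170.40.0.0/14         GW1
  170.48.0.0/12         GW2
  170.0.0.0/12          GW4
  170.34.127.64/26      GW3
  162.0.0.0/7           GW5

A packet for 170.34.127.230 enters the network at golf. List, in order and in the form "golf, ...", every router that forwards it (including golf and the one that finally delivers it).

golf, echo, charlie, foxtrot

At golf: longest match for 170.34.127.230 is 170.32.0.0/13 -> echo
At echo: longest match for 170.34.127.230 is 170.0.0.0/10 -> charlie
At charlie: longest match for 170.34.127.230 is 170.34.112.0/20 -> foxtrot
At foxtrot: longest match for 170.34.127.230 is 170.34.64.0/18 -> local delivery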